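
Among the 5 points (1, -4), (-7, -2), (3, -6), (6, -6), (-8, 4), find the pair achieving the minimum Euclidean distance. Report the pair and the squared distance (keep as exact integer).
Pair = ((1, -4), (3, -6)); squared distance = 8

Compute all C(5, 2) = 10 pairwise squared distances (x_i − x_j)² + (y_i − y_j)². The minimum is 8, attained by the pair ((1, -4), (3, -6)).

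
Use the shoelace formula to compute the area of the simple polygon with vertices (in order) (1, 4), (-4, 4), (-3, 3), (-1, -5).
Area = 39/2

Shoelace formula: Area = (1/2) |Σ_i (x_i · y_{i+1} − x_{i+1} · y_i)| (indices mod n). Compute each cross term:
  (1)(4) − (-4)(4) = 20
  (-4)(3) − (-3)(4) = 0
  (-3)(-5) − (-1)(3) = 18
  (-1)(4) − (1)(-5) = 1
Sum = 39, so (signed) Area = 39/2 = 39/2, |Area| = 39/2.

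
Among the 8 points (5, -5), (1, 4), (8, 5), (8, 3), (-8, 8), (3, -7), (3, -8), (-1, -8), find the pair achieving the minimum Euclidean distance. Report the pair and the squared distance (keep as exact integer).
Pair = ((3, -7), (3, -8)); squared distance = 1

Compute all C(8, 2) = 28 pairwise squared distances (x_i − x_j)² + (y_i − y_j)². The minimum is 1, attained by the pair ((3, -7), (3, -8)).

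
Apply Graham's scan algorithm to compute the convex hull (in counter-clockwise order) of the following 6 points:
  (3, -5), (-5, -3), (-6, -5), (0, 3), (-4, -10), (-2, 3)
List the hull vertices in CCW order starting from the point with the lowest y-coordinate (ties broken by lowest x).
Hull (CCW) = [(-4, -10), (3, -5), (0, 3), (-2, 3), (-6, -5)]

Graham scan procedure:
  1. Find the pivot p₀ = point with lowest y (tie → lowest x): (-4, -10).
  2. Sort the remaining points by polar angle around p₀.
  3. Walk through sorted points, maintaining a stack; pop the top while the last three entries make a non-left turn (cross product ≤ 0).
  4. Final stack is the convex hull in CCW order: (-4, -10), (3, -5), (0, 3), (-2, 3), (-6, -5).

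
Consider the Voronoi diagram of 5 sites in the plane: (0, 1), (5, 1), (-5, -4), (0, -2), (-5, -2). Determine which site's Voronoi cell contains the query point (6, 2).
Nearest site = (5, 1)

The Voronoi cell of site s contains exactly those query points closer to s than to any other site. Compute squared distances from q = (6, 2) to each site:
  (5 − 6)² + (1 − 2)² = 2
  (0 − 6)² + (1 − 2)² = 37
  (0 − 6)² + (-2 − 2)² = 52
  (-5 − 6)² + (-2 − 2)² = 137
  (-5 − 6)² + (-4 − 2)² = 157
Minimum is attained by (5, 1), so q lies in its Voronoi cell.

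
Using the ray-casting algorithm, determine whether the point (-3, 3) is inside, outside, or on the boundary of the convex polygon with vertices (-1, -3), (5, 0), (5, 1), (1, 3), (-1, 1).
The point (-3, 3) lies strictly outside the polygon

Cast a horizontal ray to the right from the query point and count how many polygon edges it crosses (each edge strictly once or zero times, handled with the usual half-open convention). 
Parity of crossings → even ⇒ outside.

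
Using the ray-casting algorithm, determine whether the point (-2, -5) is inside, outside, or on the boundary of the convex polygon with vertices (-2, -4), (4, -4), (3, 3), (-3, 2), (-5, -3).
The point (-2, -5) lies strictly outside the polygon

Cast a horizontal ray to the right from the query point and count how many polygon edges it crosses (each edge strictly once or zero times, handled with the usual half-open convention). 
Parity of crossings → even ⇒ outside.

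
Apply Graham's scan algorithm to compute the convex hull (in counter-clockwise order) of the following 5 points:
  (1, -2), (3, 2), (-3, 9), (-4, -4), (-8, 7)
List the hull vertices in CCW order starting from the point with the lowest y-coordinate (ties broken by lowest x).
Hull (CCW) = [(-4, -4), (1, -2), (3, 2), (-3, 9), (-8, 7)]

Graham scan procedure:
  1. Find the pivot p₀ = point with lowest y (tie → lowest x): (-4, -4).
  2. Sort the remaining points by polar angle around p₀.
  3. Walk through sorted points, maintaining a stack; pop the top while the last three entries make a non-left turn (cross product ≤ 0).
  4. Final stack is the convex hull in CCW order: (-4, -4), (1, -2), (3, 2), (-3, 9), (-8, 7).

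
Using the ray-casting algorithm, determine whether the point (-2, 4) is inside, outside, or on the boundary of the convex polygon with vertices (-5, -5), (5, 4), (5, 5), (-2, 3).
The point (-2, 4) lies strictly outside the polygon

Cast a horizontal ray to the right from the query point and count how many polygon edges it crosses (each edge strictly once or zero times, handled with the usual half-open convention). 
Parity of crossings → even ⇒ outside.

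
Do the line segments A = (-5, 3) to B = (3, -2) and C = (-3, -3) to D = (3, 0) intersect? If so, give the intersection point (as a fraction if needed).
Yes; intersection at (11/9, -8/9) (t = 7/9 on AB, s = 19/27 on CD)

Parametrize AB as A + t(B − A) = (-5 + 8 t, 3 + -5 t) and CD as C + s(D − C) = (-3 + 6 s, -3 + 3 s). Solve the linear system for (t, s). Determinant = -54 ≠ 0, so a unique intersection of the containing lines exists. Solution: t = 7/9, s = 19/27 — both in [0, 1], so the segments cross. Intersection point: (11/9, -8/9).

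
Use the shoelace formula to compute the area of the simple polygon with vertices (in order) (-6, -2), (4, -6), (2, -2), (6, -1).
Area = 20

Shoelace formula: Area = (1/2) |Σ_i (x_i · y_{i+1} − x_{i+1} · y_i)| (indices mod n). Compute each cross term:
  (-6)(-6) − (4)(-2) = 44
  (4)(-2) − (2)(-6) = 4
  (2)(-1) − (6)(-2) = 10
  (6)(-2) − (-6)(-1) = -18
Sum = 40, so (signed) Area = 40/2 = 20, |Area| = 20.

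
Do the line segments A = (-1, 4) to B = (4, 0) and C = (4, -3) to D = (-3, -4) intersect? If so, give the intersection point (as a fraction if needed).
No (intersection of containing lines falls outside at least one segment)

Parametrize and solve: t = 18/11, s = -5/11. At least one of these is outside [0, 1], so the segments do not intersect.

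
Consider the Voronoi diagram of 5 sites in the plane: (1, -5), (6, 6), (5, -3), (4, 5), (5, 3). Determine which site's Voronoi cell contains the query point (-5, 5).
Nearest site = (4, 5)

The Voronoi cell of site s contains exactly those query points closer to s than to any other site. Compute squared distances from q = (-5, 5) to each site:
  (4 − -5)² + (5 − 5)² = 81
  (5 − -5)² + (3 − 5)² = 104
  (6 − -5)² + (6 − 5)² = 122
  (1 − -5)² + (-5 − 5)² = 136
  (5 − -5)² + (-3 − 5)² = 164
Minimum is attained by (4, 5), so q lies in its Voronoi cell.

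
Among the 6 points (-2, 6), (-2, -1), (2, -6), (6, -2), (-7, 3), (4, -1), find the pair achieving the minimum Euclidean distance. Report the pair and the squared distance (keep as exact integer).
Pair = ((6, -2), (4, -1)); squared distance = 5

Compute all C(6, 2) = 15 pairwise squared distances (x_i − x_j)² + (y_i − y_j)². The minimum is 5, attained by the pair ((6, -2), (4, -1)).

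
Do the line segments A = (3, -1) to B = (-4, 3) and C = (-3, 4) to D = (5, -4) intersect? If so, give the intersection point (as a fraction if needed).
Yes; intersection at (2/3, 1/3) (t = 1/3 on AB, s = 11/24 on CD)

Parametrize AB as A + t(B − A) = (3 + -7 t, -1 + 4 t) and CD as C + s(D − C) = (-3 + 8 s, 4 + -8 s). Solve the linear system for (t, s). Determinant = -24 ≠ 0, so a unique intersection of the containing lines exists. Solution: t = 1/3, s = 11/24 — both in [0, 1], so the segments cross. Intersection point: (2/3, 1/3).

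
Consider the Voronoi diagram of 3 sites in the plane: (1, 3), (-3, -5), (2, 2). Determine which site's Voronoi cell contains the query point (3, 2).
Nearest site = (2, 2)

The Voronoi cell of site s contains exactly those query points closer to s than to any other site. Compute squared distances from q = (3, 2) to each site:
  (2 − 3)² + (2 − 2)² = 1
  (1 − 3)² + (3 − 2)² = 5
  (-3 − 3)² + (-5 − 2)² = 85
Minimum is attained by (2, 2), so q lies in its Voronoi cell.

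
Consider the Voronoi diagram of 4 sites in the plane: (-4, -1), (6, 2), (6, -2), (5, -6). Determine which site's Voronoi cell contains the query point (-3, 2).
Nearest site = (-4, -1)

The Voronoi cell of site s contains exactly those query points closer to s than to any other site. Compute squared distances from q = (-3, 2) to each site:
  (-4 − -3)² + (-1 − 2)² = 10
  (6 − -3)² + (2 − 2)² = 81
  (6 − -3)² + (-2 − 2)² = 97
  (5 − -3)² + (-6 − 2)² = 128
Minimum is attained by (-4, -1), so q lies in its Voronoi cell.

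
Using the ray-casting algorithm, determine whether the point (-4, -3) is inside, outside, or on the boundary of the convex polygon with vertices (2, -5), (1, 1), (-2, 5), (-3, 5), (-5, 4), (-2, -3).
The point (-4, -3) lies strictly outside the polygon

Cast a horizontal ray to the right from the query point and count how many polygon edges it crosses (each edge strictly once or zero times, handled with the usual half-open convention). 
Parity of crossings → even ⇒ outside.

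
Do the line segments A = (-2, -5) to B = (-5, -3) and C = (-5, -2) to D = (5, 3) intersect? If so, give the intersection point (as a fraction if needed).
No (intersection of containing lines falls outside at least one segment)

Parametrize and solve: t = 9/7, s = -3/35. At least one of these is outside [0, 1], so the segments do not intersect.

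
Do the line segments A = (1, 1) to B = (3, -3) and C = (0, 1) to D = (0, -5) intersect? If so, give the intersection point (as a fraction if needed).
No (intersection of containing lines falls outside at least one segment)

Parametrize and solve: t = -1/2, s = -1/3. At least one of these is outside [0, 1], so the segments do not intersect.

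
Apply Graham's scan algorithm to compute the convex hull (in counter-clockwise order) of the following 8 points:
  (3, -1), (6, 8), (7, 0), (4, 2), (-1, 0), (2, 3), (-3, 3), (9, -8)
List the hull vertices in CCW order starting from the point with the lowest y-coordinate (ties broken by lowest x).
Hull (CCW) = [(9, -8), (6, 8), (-3, 3), (-1, 0)]

Graham scan procedure:
  1. Find the pivot p₀ = point with lowest y (tie → lowest x): (9, -8).
  2. Sort the remaining points by polar angle around p₀.
  3. Walk through sorted points, maintaining a stack; pop the top while the last three entries make a non-left turn (cross product ≤ 0).
  4. Final stack is the convex hull in CCW order: (9, -8), (6, 8), (-3, 3), (-1, 0).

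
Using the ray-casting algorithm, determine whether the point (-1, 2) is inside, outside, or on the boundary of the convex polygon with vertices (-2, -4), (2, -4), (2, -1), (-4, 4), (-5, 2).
The point (-1, 2) lies strictly outside the polygon

Cast a horizontal ray to the right from the query point and count how many polygon edges it crosses (each edge strictly once or zero times, handled with the usual half-open convention). 
Parity of crossings → even ⇒ outside.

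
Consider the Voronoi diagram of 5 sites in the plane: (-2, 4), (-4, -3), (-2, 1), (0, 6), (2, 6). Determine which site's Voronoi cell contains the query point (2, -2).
Nearest site = (-2, 1)

The Voronoi cell of site s contains exactly those query points closer to s than to any other site. Compute squared distances from q = (2, -2) to each site:
  (-2 − 2)² + (1 − -2)² = 25
  (-4 − 2)² + (-3 − -2)² = 37
  (-2 − 2)² + (4 − -2)² = 52
  (2 − 2)² + (6 − -2)² = 64
  (0 − 2)² + (6 − -2)² = 68
Minimum is attained by (-2, 1), so q lies in its Voronoi cell.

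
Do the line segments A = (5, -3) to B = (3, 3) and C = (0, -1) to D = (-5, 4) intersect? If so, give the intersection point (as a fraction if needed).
No (intersection of containing lines falls outside at least one segment)

Parametrize and solve: t = -3/4, s = -13/10. At least one of these is outside [0, 1], so the segments do not intersect.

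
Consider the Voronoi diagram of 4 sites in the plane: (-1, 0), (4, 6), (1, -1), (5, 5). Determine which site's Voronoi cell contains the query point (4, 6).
Nearest site = (4, 6)

The Voronoi cell of site s contains exactly those query points closer to s than to any other site. Compute squared distances from q = (4, 6) to each site:
  (4 − 4)² + (6 − 6)² = 0
  (5 − 4)² + (5 − 6)² = 2
  (1 − 4)² + (-1 − 6)² = 58
  (-1 − 4)² + (0 − 6)² = 61
Minimum is attained by (4, 6), so q lies in its Voronoi cell.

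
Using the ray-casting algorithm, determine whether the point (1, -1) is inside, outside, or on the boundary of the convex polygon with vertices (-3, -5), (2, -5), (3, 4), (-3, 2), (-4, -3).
The point (1, -1) lies strictly inside the polygon

Cast a horizontal ray to the right from the query point and count how many polygon edges it crosses (each edge strictly once or zero times, handled with the usual half-open convention). 
Parity of crossings → odd ⇒ inside.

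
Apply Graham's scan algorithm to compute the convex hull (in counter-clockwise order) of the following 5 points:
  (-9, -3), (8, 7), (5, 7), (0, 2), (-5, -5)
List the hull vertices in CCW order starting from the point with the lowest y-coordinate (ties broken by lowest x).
Hull (CCW) = [(-5, -5), (8, 7), (5, 7), (-9, -3)]

Graham scan procedure:
  1. Find the pivot p₀ = point with lowest y (tie → lowest x): (-5, -5).
  2. Sort the remaining points by polar angle around p₀.
  3. Walk through sorted points, maintaining a stack; pop the top while the last three entries make a non-left turn (cross product ≤ 0).
  4. Final stack is the convex hull in CCW order: (-5, -5), (8, 7), (5, 7), (-9, -3).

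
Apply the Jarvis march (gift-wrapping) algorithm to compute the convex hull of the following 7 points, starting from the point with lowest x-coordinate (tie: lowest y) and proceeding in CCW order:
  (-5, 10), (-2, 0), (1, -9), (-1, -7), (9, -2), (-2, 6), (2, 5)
Hull (CCW) = [(-5, 10), (-1, -7), (1, -9), (9, -2), (2, 5)]

Jarvis march: at each step, from the current hull vertex p, select the next vertex q as the point such that every other point lies strictly to the left of (or on) the directed line p → q. (Equivalently: for every other point r, the cross product (q − p) × (r − p) ≥ 0.)
Starting point (lowest x, tie lowest y): (-5, 10). Wrap until returning to start. Resulting hull: (-5, 10), (-1, -7), (1, -9), (9, -2), (2, 5).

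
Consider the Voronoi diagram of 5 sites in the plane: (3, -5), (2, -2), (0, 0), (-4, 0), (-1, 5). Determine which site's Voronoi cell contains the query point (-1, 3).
Nearest site = (-1, 5)

The Voronoi cell of site s contains exactly those query points closer to s than to any other site. Compute squared distances from q = (-1, 3) to each site:
  (-1 − -1)² + (5 − 3)² = 4
  (0 − -1)² + (0 − 3)² = 10
  (-4 − -1)² + (0 − 3)² = 18
  (2 − -1)² + (-2 − 3)² = 34
  (3 − -1)² + (-5 − 3)² = 80
Minimum is attained by (-1, 5), so q lies in its Voronoi cell.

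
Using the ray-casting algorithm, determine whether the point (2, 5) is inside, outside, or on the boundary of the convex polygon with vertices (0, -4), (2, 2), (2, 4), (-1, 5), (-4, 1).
The point (2, 5) lies strictly outside the polygon

Cast a horizontal ray to the right from the query point and count how many polygon edges it crosses (each edge strictly once or zero times, handled with the usual half-open convention). 
Parity of crossings → even ⇒ outside.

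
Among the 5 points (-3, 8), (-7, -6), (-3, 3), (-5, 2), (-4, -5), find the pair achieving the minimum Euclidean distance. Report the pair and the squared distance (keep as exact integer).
Pair = ((-3, 3), (-5, 2)); squared distance = 5

Compute all C(5, 2) = 10 pairwise squared distances (x_i − x_j)² + (y_i − y_j)². The minimum is 5, attained by the pair ((-3, 3), (-5, 2)).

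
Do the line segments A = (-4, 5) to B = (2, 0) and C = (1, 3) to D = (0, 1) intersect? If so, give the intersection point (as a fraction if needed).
Yes; intersection at (4/17, 25/17) (t = 12/17 on AB, s = 13/17 on CD)

Parametrize AB as A + t(B − A) = (-4 + 6 t, 5 + -5 t) and CD as C + s(D − C) = (1 + -1 s, 3 + -2 s). Solve the linear system for (t, s). Determinant = 17 ≠ 0, so a unique intersection of the containing lines exists. Solution: t = 12/17, s = 13/17 — both in [0, 1], so the segments cross. Intersection point: (4/17, 25/17).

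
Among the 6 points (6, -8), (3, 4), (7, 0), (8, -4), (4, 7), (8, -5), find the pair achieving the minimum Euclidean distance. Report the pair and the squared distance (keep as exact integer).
Pair = ((8, -4), (8, -5)); squared distance = 1

Compute all C(6, 2) = 15 pairwise squared distances (x_i − x_j)² + (y_i − y_j)². The minimum is 1, attained by the pair ((8, -4), (8, -5)).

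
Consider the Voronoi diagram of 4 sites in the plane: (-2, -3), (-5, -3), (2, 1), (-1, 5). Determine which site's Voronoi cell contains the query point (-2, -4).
Nearest site = (-2, -3)

The Voronoi cell of site s contains exactly those query points closer to s than to any other site. Compute squared distances from q = (-2, -4) to each site:
  (-2 − -2)² + (-3 − -4)² = 1
  (-5 − -2)² + (-3 − -4)² = 10
  (2 − -2)² + (1 − -4)² = 41
  (-1 − -2)² + (5 − -4)² = 82
Minimum is attained by (-2, -3), so q lies in its Voronoi cell.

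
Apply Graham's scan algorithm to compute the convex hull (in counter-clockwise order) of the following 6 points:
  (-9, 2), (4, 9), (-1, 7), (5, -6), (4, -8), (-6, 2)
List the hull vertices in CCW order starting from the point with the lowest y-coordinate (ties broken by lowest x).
Hull (CCW) = [(4, -8), (5, -6), (4, 9), (-1, 7), (-9, 2)]

Graham scan procedure:
  1. Find the pivot p₀ = point with lowest y (tie → lowest x): (4, -8).
  2. Sort the remaining points by polar angle around p₀.
  3. Walk through sorted points, maintaining a stack; pop the top while the last three entries make a non-left turn (cross product ≤ 0).
  4. Final stack is the convex hull in CCW order: (4, -8), (5, -6), (4, 9), (-1, 7), (-9, 2).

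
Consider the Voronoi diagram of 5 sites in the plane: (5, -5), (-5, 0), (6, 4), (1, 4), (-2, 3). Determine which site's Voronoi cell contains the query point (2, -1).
Nearest site = (5, -5)

The Voronoi cell of site s contains exactly those query points closer to s than to any other site. Compute squared distances from q = (2, -1) to each site:
  (5 − 2)² + (-5 − -1)² = 25
  (1 − 2)² + (4 − -1)² = 26
  (-2 − 2)² + (3 − -1)² = 32
  (6 − 2)² + (4 − -1)² = 41
  (-5 − 2)² + (0 − -1)² = 50
Minimum is attained by (5, -5), so q lies in its Voronoi cell.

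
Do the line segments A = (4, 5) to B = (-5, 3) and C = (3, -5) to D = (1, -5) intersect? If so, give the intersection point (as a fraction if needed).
No (intersection of containing lines falls outside at least one segment)

Parametrize and solve: t = 5, s = 22. At least one of these is outside [0, 1], so the segments do not intersect.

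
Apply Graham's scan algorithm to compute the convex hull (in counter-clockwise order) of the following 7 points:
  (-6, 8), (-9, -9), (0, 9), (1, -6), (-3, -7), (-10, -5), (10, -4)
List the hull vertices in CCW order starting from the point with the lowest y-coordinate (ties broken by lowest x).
Hull (CCW) = [(-9, -9), (10, -4), (0, 9), (-6, 8), (-10, -5)]

Graham scan procedure:
  1. Find the pivot p₀ = point with lowest y (tie → lowest x): (-9, -9).
  2. Sort the remaining points by polar angle around p₀.
  3. Walk through sorted points, maintaining a stack; pop the top while the last three entries make a non-left turn (cross product ≤ 0).
  4. Final stack is the convex hull in CCW order: (-9, -9), (10, -4), (0, 9), (-6, 8), (-10, -5).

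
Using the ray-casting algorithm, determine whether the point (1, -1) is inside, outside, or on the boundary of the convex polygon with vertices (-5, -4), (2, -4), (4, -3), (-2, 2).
The point (1, -1) lies strictly inside the polygon

Cast a horizontal ray to the right from the query point and count how many polygon edges it crosses (each edge strictly once or zero times, handled with the usual half-open convention). 
Parity of crossings → odd ⇒ inside.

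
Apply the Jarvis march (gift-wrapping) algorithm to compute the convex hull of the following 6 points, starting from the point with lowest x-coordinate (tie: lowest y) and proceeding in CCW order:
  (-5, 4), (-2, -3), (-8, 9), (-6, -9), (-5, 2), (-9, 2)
Hull (CCW) = [(-9, 2), (-6, -9), (-2, -3), (-5, 4), (-8, 9)]

Jarvis march: at each step, from the current hull vertex p, select the next vertex q as the point such that every other point lies strictly to the left of (or on) the directed line p → q. (Equivalently: for every other point r, the cross product (q − p) × (r − p) ≥ 0.)
Starting point (lowest x, tie lowest y): (-9, 2). Wrap until returning to start. Resulting hull: (-9, 2), (-6, -9), (-2, -3), (-5, 4), (-8, 9).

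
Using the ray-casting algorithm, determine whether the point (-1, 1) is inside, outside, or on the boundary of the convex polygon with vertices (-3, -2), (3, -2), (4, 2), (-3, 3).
The point (-1, 1) lies strictly inside the polygon

Cast a horizontal ray to the right from the query point and count how many polygon edges it crosses (each edge strictly once or zero times, handled with the usual half-open convention). 
Parity of crossings → odd ⇒ inside.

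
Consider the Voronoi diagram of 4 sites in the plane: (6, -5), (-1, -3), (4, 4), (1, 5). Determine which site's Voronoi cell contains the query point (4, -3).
Nearest site = (6, -5)

The Voronoi cell of site s contains exactly those query points closer to s than to any other site. Compute squared distances from q = (4, -3) to each site:
  (6 − 4)² + (-5 − -3)² = 8
  (-1 − 4)² + (-3 − -3)² = 25
  (4 − 4)² + (4 − -3)² = 49
  (1 − 4)² + (5 − -3)² = 73
Minimum is attained by (6, -5), so q lies in its Voronoi cell.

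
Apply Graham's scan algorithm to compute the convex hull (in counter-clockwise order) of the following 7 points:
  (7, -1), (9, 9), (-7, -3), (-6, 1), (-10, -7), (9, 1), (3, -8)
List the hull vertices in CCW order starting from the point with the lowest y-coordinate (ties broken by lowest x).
Hull (CCW) = [(3, -8), (9, 1), (9, 9), (-6, 1), (-10, -7)]

Graham scan procedure:
  1. Find the pivot p₀ = point with lowest y (tie → lowest x): (3, -8).
  2. Sort the remaining points by polar angle around p₀.
  3. Walk through sorted points, maintaining a stack; pop the top while the last three entries make a non-left turn (cross product ≤ 0).
  4. Final stack is the convex hull in CCW order: (3, -8), (9, 1), (9, 9), (-6, 1), (-10, -7).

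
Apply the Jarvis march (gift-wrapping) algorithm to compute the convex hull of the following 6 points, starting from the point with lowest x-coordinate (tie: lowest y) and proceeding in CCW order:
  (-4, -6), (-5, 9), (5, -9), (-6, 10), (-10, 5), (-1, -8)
Hull (CCW) = [(-10, 5), (-4, -6), (-1, -8), (5, -9), (-5, 9), (-6, 10)]

Jarvis march: at each step, from the current hull vertex p, select the next vertex q as the point such that every other point lies strictly to the left of (or on) the directed line p → q. (Equivalently: for every other point r, the cross product (q − p) × (r − p) ≥ 0.)
Starting point (lowest x, tie lowest y): (-10, 5). Wrap until returning to start. Resulting hull: (-10, 5), (-4, -6), (-1, -8), (5, -9), (-5, 9), (-6, 10).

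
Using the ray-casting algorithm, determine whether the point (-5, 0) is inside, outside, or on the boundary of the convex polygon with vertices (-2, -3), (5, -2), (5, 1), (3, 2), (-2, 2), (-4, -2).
The point (-5, 0) lies strictly outside the polygon

Cast a horizontal ray to the right from the query point and count how many polygon edges it crosses (each edge strictly once or zero times, handled with the usual half-open convention). 
Parity of crossings → even ⇒ outside.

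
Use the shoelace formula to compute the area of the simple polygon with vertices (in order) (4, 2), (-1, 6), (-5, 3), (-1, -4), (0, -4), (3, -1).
Area = 51

Shoelace formula: Area = (1/2) |Σ_i (x_i · y_{i+1} − x_{i+1} · y_i)| (indices mod n). Compute each cross term:
  (4)(6) − (-1)(2) = 26
  (-1)(3) − (-5)(6) = 27
  (-5)(-4) − (-1)(3) = 23
  (-1)(-4) − (0)(-4) = 4
  (0)(-1) − (3)(-4) = 12
  (3)(2) − (4)(-1) = 10
Sum = 102, so (signed) Area = 102/2 = 51, |Area| = 51.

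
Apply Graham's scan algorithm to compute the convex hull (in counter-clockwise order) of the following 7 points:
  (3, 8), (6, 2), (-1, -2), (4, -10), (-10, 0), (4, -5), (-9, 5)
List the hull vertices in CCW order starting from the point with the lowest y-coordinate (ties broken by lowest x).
Hull (CCW) = [(4, -10), (6, 2), (3, 8), (-9, 5), (-10, 0)]

Graham scan procedure:
  1. Find the pivot p₀ = point with lowest y (tie → lowest x): (4, -10).
  2. Sort the remaining points by polar angle around p₀.
  3. Walk through sorted points, maintaining a stack; pop the top while the last three entries make a non-left turn (cross product ≤ 0).
  4. Final stack is the convex hull in CCW order: (4, -10), (6, 2), (3, 8), (-9, 5), (-10, 0).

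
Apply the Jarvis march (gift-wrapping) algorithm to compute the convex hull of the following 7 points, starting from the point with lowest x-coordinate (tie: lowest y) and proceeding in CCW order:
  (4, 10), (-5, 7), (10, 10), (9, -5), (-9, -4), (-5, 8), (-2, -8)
Hull (CCW) = [(-9, -4), (-2, -8), (9, -5), (10, 10), (4, 10), (-5, 8)]

Jarvis march: at each step, from the current hull vertex p, select the next vertex q as the point such that every other point lies strictly to the left of (or on) the directed line p → q. (Equivalently: for every other point r, the cross product (q − p) × (r − p) ≥ 0.)
Starting point (lowest x, tie lowest y): (-9, -4). Wrap until returning to start. Resulting hull: (-9, -4), (-2, -8), (9, -5), (10, 10), (4, 10), (-5, 8).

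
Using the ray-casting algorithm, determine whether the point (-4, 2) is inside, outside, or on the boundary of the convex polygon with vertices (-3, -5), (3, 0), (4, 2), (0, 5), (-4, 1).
The point (-4, 2) lies strictly outside the polygon

Cast a horizontal ray to the right from the query point and count how many polygon edges it crosses (each edge strictly once or zero times, handled with the usual half-open convention). 
Parity of crossings → even ⇒ outside.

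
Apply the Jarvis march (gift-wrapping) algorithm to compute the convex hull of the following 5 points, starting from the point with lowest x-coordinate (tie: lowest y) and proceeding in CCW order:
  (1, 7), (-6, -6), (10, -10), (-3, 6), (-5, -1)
Hull (CCW) = [(-6, -6), (10, -10), (1, 7), (-3, 6), (-5, -1)]

Jarvis march: at each step, from the current hull vertex p, select the next vertex q as the point such that every other point lies strictly to the left of (or on) the directed line p → q. (Equivalently: for every other point r, the cross product (q − p) × (r − p) ≥ 0.)
Starting point (lowest x, tie lowest y): (-6, -6). Wrap until returning to start. Resulting hull: (-6, -6), (10, -10), (1, 7), (-3, 6), (-5, -1).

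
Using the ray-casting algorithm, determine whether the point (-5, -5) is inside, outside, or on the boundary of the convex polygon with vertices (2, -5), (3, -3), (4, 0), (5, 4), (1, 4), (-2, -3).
The point (-5, -5) lies strictly outside the polygon

Cast a horizontal ray to the right from the query point and count how many polygon edges it crosses (each edge strictly once or zero times, handled with the usual half-open convention). 
Parity of crossings → even ⇒ outside.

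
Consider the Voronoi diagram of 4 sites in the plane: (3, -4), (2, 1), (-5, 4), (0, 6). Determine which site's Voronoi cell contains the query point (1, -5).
Nearest site = (3, -4)

The Voronoi cell of site s contains exactly those query points closer to s than to any other site. Compute squared distances from q = (1, -5) to each site:
  (3 − 1)² + (-4 − -5)² = 5
  (2 − 1)² + (1 − -5)² = 37
  (-5 − 1)² + (4 − -5)² = 117
  (0 − 1)² + (6 − -5)² = 122
Minimum is attained by (3, -4), so q lies in its Voronoi cell.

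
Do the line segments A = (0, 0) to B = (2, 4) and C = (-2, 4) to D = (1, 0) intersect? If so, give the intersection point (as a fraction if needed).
Yes; intersection at (2/5, 4/5) (t = 1/5 on AB, s = 4/5 on CD)

Parametrize AB as A + t(B − A) = (0 + 2 t, 0 + 4 t) and CD as C + s(D − C) = (-2 + 3 s, 4 + -4 s). Solve the linear system for (t, s). Determinant = 20 ≠ 0, so a unique intersection of the containing lines exists. Solution: t = 1/5, s = 4/5 — both in [0, 1], so the segments cross. Intersection point: (2/5, 4/5).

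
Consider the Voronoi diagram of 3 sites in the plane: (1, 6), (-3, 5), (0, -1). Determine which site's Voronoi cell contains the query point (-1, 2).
Nearest site = (0, -1)

The Voronoi cell of site s contains exactly those query points closer to s than to any other site. Compute squared distances from q = (-1, 2) to each site:
  (0 − -1)² + (-1 − 2)² = 10
  (-3 − -1)² + (5 − 2)² = 13
  (1 − -1)² + (6 − 2)² = 20
Minimum is attained by (0, -1), so q lies in its Voronoi cell.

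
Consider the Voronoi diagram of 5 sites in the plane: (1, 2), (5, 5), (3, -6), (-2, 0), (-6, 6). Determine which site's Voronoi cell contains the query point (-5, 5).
Nearest site = (-6, 6)

The Voronoi cell of site s contains exactly those query points closer to s than to any other site. Compute squared distances from q = (-5, 5) to each site:
  (-6 − -5)² + (6 − 5)² = 2
  (-2 − -5)² + (0 − 5)² = 34
  (1 − -5)² + (2 − 5)² = 45
  (5 − -5)² + (5 − 5)² = 100
  (3 − -5)² + (-6 − 5)² = 185
Minimum is attained by (-6, 6), so q lies in its Voronoi cell.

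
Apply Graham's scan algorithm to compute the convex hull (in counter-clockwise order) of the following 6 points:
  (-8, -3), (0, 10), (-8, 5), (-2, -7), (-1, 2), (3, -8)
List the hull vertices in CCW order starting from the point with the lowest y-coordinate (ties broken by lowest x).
Hull (CCW) = [(3, -8), (0, 10), (-8, 5), (-8, -3), (-2, -7)]

Graham scan procedure:
  1. Find the pivot p₀ = point with lowest y (tie → lowest x): (3, -8).
  2. Sort the remaining points by polar angle around p₀.
  3. Walk through sorted points, maintaining a stack; pop the top while the last three entries make a non-left turn (cross product ≤ 0).
  4. Final stack is the convex hull in CCW order: (3, -8), (0, 10), (-8, 5), (-8, -3), (-2, -7).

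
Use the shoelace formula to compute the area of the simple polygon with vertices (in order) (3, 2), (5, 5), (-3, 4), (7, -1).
Area = 16

Shoelace formula: Area = (1/2) |Σ_i (x_i · y_{i+1} − x_{i+1} · y_i)| (indices mod n). Compute each cross term:
  (3)(5) − (5)(2) = 5
  (5)(4) − (-3)(5) = 35
  (-3)(-1) − (7)(4) = -25
  (7)(2) − (3)(-1) = 17
Sum = 32, so (signed) Area = 32/2 = 16, |Area| = 16.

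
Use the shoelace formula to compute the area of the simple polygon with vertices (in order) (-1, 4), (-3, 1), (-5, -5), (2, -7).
Area = 77/2

Shoelace formula: Area = (1/2) |Σ_i (x_i · y_{i+1} − x_{i+1} · y_i)| (indices mod n). Compute each cross term:
  (-1)(1) − (-3)(4) = 11
  (-3)(-5) − (-5)(1) = 20
  (-5)(-7) − (2)(-5) = 45
  (2)(4) − (-1)(-7) = 1
Sum = 77, so (signed) Area = 77/2 = 77/2, |Area| = 77/2.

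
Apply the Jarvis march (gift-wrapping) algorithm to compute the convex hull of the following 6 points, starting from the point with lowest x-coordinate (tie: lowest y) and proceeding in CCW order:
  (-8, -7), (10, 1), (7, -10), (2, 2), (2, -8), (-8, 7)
Hull (CCW) = [(-8, -7), (7, -10), (10, 1), (-8, 7)]

Jarvis march: at each step, from the current hull vertex p, select the next vertex q as the point such that every other point lies strictly to the left of (or on) the directed line p → q. (Equivalently: for every other point r, the cross product (q − p) × (r − p) ≥ 0.)
Starting point (lowest x, tie lowest y): (-8, -7). Wrap until returning to start. Resulting hull: (-8, -7), (7, -10), (10, 1), (-8, 7).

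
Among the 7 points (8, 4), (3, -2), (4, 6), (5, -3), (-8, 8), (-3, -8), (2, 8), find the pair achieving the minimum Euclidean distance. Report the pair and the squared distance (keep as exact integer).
Pair = ((3, -2), (5, -3)); squared distance = 5

Compute all C(7, 2) = 21 pairwise squared distances (x_i − x_j)² + (y_i − y_j)². The minimum is 5, attained by the pair ((3, -2), (5, -3)).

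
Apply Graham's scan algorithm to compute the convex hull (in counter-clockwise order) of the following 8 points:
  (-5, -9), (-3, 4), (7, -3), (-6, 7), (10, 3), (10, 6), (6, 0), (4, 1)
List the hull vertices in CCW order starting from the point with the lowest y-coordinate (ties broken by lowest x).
Hull (CCW) = [(-5, -9), (7, -3), (10, 3), (10, 6), (-6, 7)]

Graham scan procedure:
  1. Find the pivot p₀ = point with lowest y (tie → lowest x): (-5, -9).
  2. Sort the remaining points by polar angle around p₀.
  3. Walk through sorted points, maintaining a stack; pop the top while the last three entries make a non-left turn (cross product ≤ 0).
  4. Final stack is the convex hull in CCW order: (-5, -9), (7, -3), (10, 3), (10, 6), (-6, 7).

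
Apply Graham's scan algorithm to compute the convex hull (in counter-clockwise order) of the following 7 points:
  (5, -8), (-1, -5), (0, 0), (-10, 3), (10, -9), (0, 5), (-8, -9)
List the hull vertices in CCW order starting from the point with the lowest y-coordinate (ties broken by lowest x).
Hull (CCW) = [(-8, -9), (10, -9), (0, 5), (-10, 3)]

Graham scan procedure:
  1. Find the pivot p₀ = point with lowest y (tie → lowest x): (-8, -9).
  2. Sort the remaining points by polar angle around p₀.
  3. Walk through sorted points, maintaining a stack; pop the top while the last three entries make a non-left turn (cross product ≤ 0).
  4. Final stack is the convex hull in CCW order: (-8, -9), (10, -9), (0, 5), (-10, 3).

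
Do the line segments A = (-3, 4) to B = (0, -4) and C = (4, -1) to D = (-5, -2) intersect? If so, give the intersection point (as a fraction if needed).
Yes; intersection at (-23/25, -116/75) (t = 52/75 on AB, s = 41/75 on CD)

Parametrize AB as A + t(B − A) = (-3 + 3 t, 4 + -8 t) and CD as C + s(D − C) = (4 + -9 s, -1 + -1 s). Solve the linear system for (t, s). Determinant = 75 ≠ 0, so a unique intersection of the containing lines exists. Solution: t = 52/75, s = 41/75 — both in [0, 1], so the segments cross. Intersection point: (-23/25, -116/75).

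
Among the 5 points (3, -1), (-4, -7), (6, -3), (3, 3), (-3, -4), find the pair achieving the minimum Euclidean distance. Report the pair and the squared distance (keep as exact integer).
Pair = ((-4, -7), (-3, -4)); squared distance = 10

Compute all C(5, 2) = 10 pairwise squared distances (x_i − x_j)² + (y_i − y_j)². The minimum is 10, attained by the pair ((-4, -7), (-3, -4)).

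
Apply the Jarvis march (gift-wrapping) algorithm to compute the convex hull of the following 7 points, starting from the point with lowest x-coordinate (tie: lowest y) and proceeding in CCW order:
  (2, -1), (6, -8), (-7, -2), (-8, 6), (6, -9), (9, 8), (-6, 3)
Hull (CCW) = [(-8, 6), (-7, -2), (6, -9), (9, 8)]

Jarvis march: at each step, from the current hull vertex p, select the next vertex q as the point such that every other point lies strictly to the left of (or on) the directed line p → q. (Equivalently: for every other point r, the cross product (q − p) × (r − p) ≥ 0.)
Starting point (lowest x, tie lowest y): (-8, 6). Wrap until returning to start. Resulting hull: (-8, 6), (-7, -2), (6, -9), (9, 8).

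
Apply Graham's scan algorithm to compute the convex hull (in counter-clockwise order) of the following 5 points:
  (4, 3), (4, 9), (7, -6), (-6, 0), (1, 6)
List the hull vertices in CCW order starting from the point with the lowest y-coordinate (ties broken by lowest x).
Hull (CCW) = [(7, -6), (4, 9), (-6, 0)]

Graham scan procedure:
  1. Find the pivot p₀ = point with lowest y (tie → lowest x): (7, -6).
  2. Sort the remaining points by polar angle around p₀.
  3. Walk through sorted points, maintaining a stack; pop the top while the last three entries make a non-left turn (cross product ≤ 0).
  4. Final stack is the convex hull in CCW order: (7, -6), (4, 9), (-6, 0).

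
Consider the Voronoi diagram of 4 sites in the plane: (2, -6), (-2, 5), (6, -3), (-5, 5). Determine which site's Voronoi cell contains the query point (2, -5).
Nearest site = (2, -6)

The Voronoi cell of site s contains exactly those query points closer to s than to any other site. Compute squared distances from q = (2, -5) to each site:
  (2 − 2)² + (-6 − -5)² = 1
  (6 − 2)² + (-3 − -5)² = 20
  (-2 − 2)² + (5 − -5)² = 116
  (-5 − 2)² + (5 − -5)² = 149
Minimum is attained by (2, -6), so q lies in its Voronoi cell.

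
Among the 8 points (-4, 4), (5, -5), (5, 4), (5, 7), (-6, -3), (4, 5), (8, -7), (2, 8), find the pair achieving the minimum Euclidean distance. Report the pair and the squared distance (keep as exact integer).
Pair = ((5, 4), (4, 5)); squared distance = 2

Compute all C(8, 2) = 28 pairwise squared distances (x_i − x_j)² + (y_i − y_j)². The minimum is 2, attained by the pair ((5, 4), (4, 5)).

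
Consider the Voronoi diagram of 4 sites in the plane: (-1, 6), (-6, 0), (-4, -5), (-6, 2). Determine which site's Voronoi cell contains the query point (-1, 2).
Nearest site = (-1, 6)

The Voronoi cell of site s contains exactly those query points closer to s than to any other site. Compute squared distances from q = (-1, 2) to each site:
  (-1 − -1)² + (6 − 2)² = 16
  (-6 − -1)² + (2 − 2)² = 25
  (-6 − -1)² + (0 − 2)² = 29
  (-4 − -1)² + (-5 − 2)² = 58
Minimum is attained by (-1, 6), so q lies in its Voronoi cell.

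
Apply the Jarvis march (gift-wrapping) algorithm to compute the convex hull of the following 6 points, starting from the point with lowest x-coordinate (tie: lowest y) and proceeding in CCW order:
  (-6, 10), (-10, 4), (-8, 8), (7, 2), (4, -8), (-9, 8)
Hull (CCW) = [(-10, 4), (4, -8), (7, 2), (-6, 10), (-9, 8)]

Jarvis march: at each step, from the current hull vertex p, select the next vertex q as the point such that every other point lies strictly to the left of (or on) the directed line p → q. (Equivalently: for every other point r, the cross product (q − p) × (r − p) ≥ 0.)
Starting point (lowest x, tie lowest y): (-10, 4). Wrap until returning to start. Resulting hull: (-10, 4), (4, -8), (7, 2), (-6, 10), (-9, 8).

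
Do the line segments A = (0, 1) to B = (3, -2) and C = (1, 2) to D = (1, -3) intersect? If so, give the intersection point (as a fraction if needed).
Yes; intersection at (1, 0) (t = 1/3 on AB, s = 2/5 on CD)

Parametrize AB as A + t(B − A) = (0 + 3 t, 1 + -3 t) and CD as C + s(D − C) = (1 + 0 s, 2 + -5 s). Solve the linear system for (t, s). Determinant = 15 ≠ 0, so a unique intersection of the containing lines exists. Solution: t = 1/3, s = 2/5 — both in [0, 1], so the segments cross. Intersection point: (1, 0).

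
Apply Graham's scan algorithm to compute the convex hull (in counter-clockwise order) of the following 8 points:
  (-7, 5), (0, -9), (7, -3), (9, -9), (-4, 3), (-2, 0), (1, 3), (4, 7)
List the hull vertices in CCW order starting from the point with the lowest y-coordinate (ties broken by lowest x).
Hull (CCW) = [(0, -9), (9, -9), (4, 7), (-7, 5)]

Graham scan procedure:
  1. Find the pivot p₀ = point with lowest y (tie → lowest x): (0, -9).
  2. Sort the remaining points by polar angle around p₀.
  3. Walk through sorted points, maintaining a stack; pop the top while the last three entries make a non-left turn (cross product ≤ 0).
  4. Final stack is the convex hull in CCW order: (0, -9), (9, -9), (4, 7), (-7, 5).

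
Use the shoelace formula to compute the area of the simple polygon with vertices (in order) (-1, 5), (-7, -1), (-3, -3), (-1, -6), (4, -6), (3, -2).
Area = 61

Shoelace formula: Area = (1/2) |Σ_i (x_i · y_{i+1} − x_{i+1} · y_i)| (indices mod n). Compute each cross term:
  (-1)(-1) − (-7)(5) = 36
  (-7)(-3) − (-3)(-1) = 18
  (-3)(-6) − (-1)(-3) = 15
  (-1)(-6) − (4)(-6) = 30
  (4)(-2) − (3)(-6) = 10
  (3)(5) − (-1)(-2) = 13
Sum = 122, so (signed) Area = 122/2 = 61, |Area| = 61.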